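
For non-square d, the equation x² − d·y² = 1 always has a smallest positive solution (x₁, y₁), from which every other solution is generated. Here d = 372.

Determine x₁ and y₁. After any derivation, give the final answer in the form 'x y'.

12151 630

√372 → a₀=19, period (3,2,12,2,3,38); ℓ=6 even so k=5
k=0  a_k=19  p_k/q_k = 19/1
k=1  a_k=3  p_k/q_k = 58/3
…
k=4  a_k=2  p_k/q_k = 3491/181
k=5  a_k=3  p_k/q_k = 12151/630
fundamental: x₁=12151, y₁=630  (since 147646801 − 372·396900 = 1)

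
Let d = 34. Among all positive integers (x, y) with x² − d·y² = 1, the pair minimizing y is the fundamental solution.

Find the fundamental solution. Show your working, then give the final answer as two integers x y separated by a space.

√34 → a₀=5, period (1,4,1,10); ℓ=4 even so k=3
k=0  a_k=5  p_k/q_k = 5/1
…
k=2  a_k=4  p_k/q_k = 29/5
k=3  a_k=1  p_k/q_k = 35/6
→ (35, 6).  Check: 35²=1225, 34·6²=1224, difference 1.

35 6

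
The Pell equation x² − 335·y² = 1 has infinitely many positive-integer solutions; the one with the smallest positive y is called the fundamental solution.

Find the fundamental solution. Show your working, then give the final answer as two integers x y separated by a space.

√335 = [18; 3,3,3,36, …], period ℓ=4 (even) → k=3
i=0: a=18 ⇒ p=18, q=1
i=1: a=3 ⇒ p=55, q=3
i=2: a=3 ⇒ p=183, q=10
i=3: a=3 ⇒ p=604, q=33
(x₁, y₁) = (604, 33);  604² − 335·33² = 1 ✓

604 33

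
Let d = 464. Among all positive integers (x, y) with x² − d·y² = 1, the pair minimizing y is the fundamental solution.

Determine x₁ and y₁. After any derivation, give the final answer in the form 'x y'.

9801 455

d=464: √d = [21; 1,1,5,1,1,1,5,1,1,42] (ℓ=10, even), read p_9/q_9
a_0=21:  p_0=21·1+0=21,  q_0=21·0+1=1
a_1=1:  p_1=1·21+1=22,  q_1=1·1+0=1
…
a_4=1:  p_4=1·237+43=280,  q_4=1·11+2=13
…
a_6=1:  p_6=1·517+280=797,  q_6=1·24+13=37
a_7=5:  p_7=5·797+517=4502,  q_7=5·37+24=209
a_8=1:  p_8=1·4502+797=5299,  q_8=1·209+37=246
a_9=1:  p_9=1·5299+4502=9801,  q_9=1·246+209=455
→ (9801, 455).  Check: 9801²=96059601, 464·455²=96059600, difference 1.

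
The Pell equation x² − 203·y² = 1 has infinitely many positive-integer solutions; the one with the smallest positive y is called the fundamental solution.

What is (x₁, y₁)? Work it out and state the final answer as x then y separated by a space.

√203 = [14; 4,28, …], period ℓ=2 (even) → k=1
i=0: a=14 ⇒ p=14, q=1
i=1: a=4 ⇒ p=57, q=4
(x₁, y₁) = (57, 4);  57² − 203·4² = 1 ✓

57 4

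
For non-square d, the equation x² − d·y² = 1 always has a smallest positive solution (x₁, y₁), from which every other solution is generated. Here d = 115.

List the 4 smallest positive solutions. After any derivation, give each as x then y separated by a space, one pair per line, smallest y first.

√115 → a₀=10, period (1,2,1,1,1,1,1,2,1,20); ℓ=10 even so k=9
step 0: (10, 1)  from 10·(1,0) + (0,1)
step 1: (11, 1)  from 1·(10,1) + (1,0)
step 2: (32, 3)  from 2·(11,1) + (10,1)
step 3: (43, 4)  from 1·(32,3) + (11,1)
step 4: (75, 7)  from 1·(43,4) + (32,3)
step 5: (118, 11)  from 1·(75,7) + (43,4)
step 6: (193, 18)  from 1·(118,11) + (75,7)
…
step 8: (815, 76)  from 2·(311,29) + (193,18)
step 9: (1126, 105)  from 1·(815,76) + (311,29)
fundamental: x₁=1126, y₁=105  (since 1267876 − 115·11025 = 1)
(1126+105√115)^2 = 2535751 + 236460√115
(1126+105√115)^3 = 5710510126 + 532507815√115
(1126+105√115)^4 = 12860066268001 + 1199207362920√115

1126 105
2535751 236460
5710510126 532507815
12860066268001 1199207362920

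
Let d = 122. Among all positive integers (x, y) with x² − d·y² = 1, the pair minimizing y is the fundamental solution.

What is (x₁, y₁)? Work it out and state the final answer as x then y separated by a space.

243 22

√122 → a₀=11, period (22); ℓ=1 odd so k=1
a_0=11:  p_0=11·1+0=11,  q_0=11·0+1=1
a_1=22:  p_1=22·11+1=243,  q_1=22·1+0=22
fundamental: x₁=243, y₁=22  (since 59049 − 122·484 = 1)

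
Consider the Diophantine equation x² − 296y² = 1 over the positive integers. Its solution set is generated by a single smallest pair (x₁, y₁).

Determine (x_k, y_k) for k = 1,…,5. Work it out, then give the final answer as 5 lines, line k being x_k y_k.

[17; 4,1,7,1,4,34] for √296; ℓ=6 ⇒ convergent index 5
k=0  a_k=17  p_k/q_k = 17/1
…
k=2  a_k=1  p_k/q_k = 86/5
k=3  a_k=7  p_k/q_k = 671/39
k=4  a_k=1  p_k/q_k = 757/44
k=5  a_k=4  p_k/q_k = 3699/215
fundamental: x₁=3699, y₁=215  (since 13682601 − 296·46225 = 1)
(x_2, y_2) = (3699·3699 + 296·215·215, 3699·215 + 215·3699) = (27365201, 1590570)
(x_3, y_3) = (3699·27365201 + 296·215·1590570, 3699·1590570 + 215·27365201) = (202447753299, 11767036645)
(x_4, y_4) = (3699·202447753299 + 296·215·11767036645, 3699·11767036645 + 215·202447753299) = (1497708451540801, 87052535509140)
(x_5, y_5) = (3699·1497708451540801 + 296·215·87052535509140, 3699·87052535509140 + 215·1497708451540801) = (11080046922051092499, 644014645929581075)

3699 215
27365201 1590570
202447753299 11767036645
1497708451540801 87052535509140
11080046922051092499 644014645929581075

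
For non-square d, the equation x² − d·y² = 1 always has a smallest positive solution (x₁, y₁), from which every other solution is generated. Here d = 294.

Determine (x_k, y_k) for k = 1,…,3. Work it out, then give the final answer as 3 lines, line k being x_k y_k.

d=294: √d = [17; 6,1,4,1,6,34] (ℓ=6, even), read p_5/q_5
step 0: (17, 1)  from 17·(1,0) + (0,1)
…
step 4: (703, 41)  from 1·(583,34) + (120,7)
step 5: (4801, 280)  from 6·(703,41) + (583,34)
(x₁, y₁) = (4801, 280);  4801² − 294·280² = 1 ✓
(x_2, y_2) = (4801·4801 + 294·280·280, 4801·280 + 280·4801) = (46099201, 2688560)
(x_3, y_3) = (4801·46099201 + 294·280·2688560, 4801·2688560 + 280·46099201) = (442644523201, 25815552840)

4801 280
46099201 2688560
442644523201 25815552840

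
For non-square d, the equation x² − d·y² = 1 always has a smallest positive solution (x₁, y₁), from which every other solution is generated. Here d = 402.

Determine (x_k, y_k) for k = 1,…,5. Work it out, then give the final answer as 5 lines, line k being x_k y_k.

√402 = [20; 20,40, …], period ℓ=2 (even) → k=1
step 0: (20, 1)  from 20·(1,0) + (0,1)
step 1: (401, 20)  from 20·(20,1) + (1,0)
fundamental: x₁=401, y₁=20  (since 160801 − 402·400 = 1)
(x_2, y_2) = (401·401 + 402·20·20, 401·20 + 20·401) = (321601, 16040)
(x_3, y_3) = (401·321601 + 402·20·16040, 401·16040 + 20·321601) = (257923601, 12864060)
(x_4, y_4) = (401·257923601 + 402·20·12864060, 401·12864060 + 20·257923601) = (206854406401, 10316960080)
(x_5, y_5) = (401·206854406401 + 402·20·10316960080, 401·10316960080 + 20·206854406401) = (165896976010001, 8274189120100)

401 20
321601 16040
257923601 12864060
206854406401 10316960080
165896976010001 8274189120100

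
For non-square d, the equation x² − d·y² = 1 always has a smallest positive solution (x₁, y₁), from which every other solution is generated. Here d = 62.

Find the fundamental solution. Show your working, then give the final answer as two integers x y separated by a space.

63 8

d=62: √d = [7; 1,6,1,14] (ℓ=4, even), read p_3/q_3
k=0  a_k=7  p_k/q_k = 7/1
…
k=2  a_k=6  p_k/q_k = 55/7
k=3  a_k=1  p_k/q_k = 63/8
(x₁, y₁) = (63, 8);  63² − 62·8² = 1 ✓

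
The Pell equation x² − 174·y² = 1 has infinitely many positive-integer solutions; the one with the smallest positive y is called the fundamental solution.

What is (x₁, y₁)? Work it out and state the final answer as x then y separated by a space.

1451 110

[13; 5,4,5,26] for √174; ℓ=4 ⇒ convergent index 3
a_0=13:  p_0=13·1+0=13,  q_0=13·0+1=1
a_1=5:  p_1=5·13+1=66,  q_1=5·1+0=5
a_2=4:  p_2=4·66+13=277,  q_2=4·5+1=21
a_3=5:  p_3=5·277+66=1451,  q_3=5·21+5=110
(x₁, y₁) = (1451, 110);  1451² − 174·110² = 1 ✓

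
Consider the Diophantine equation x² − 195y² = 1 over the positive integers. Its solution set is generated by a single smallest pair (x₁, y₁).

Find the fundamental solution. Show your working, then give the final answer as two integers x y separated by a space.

14 1

[13; 1,26] for √195; ℓ=2 ⇒ convergent index 1
k=0  a_k=13  p_k/q_k = 13/1
k=1  a_k=1  p_k/q_k = 14/1
fundamental: x₁=14, y₁=1  (since 196 − 195·1 = 1)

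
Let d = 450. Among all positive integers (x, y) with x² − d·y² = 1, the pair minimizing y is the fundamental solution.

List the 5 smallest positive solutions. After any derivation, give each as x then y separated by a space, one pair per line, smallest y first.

d=450: √d = [21; 4,1,2,4,2,1,4,42] (ℓ=8, even), read p_7/q_7
k=0  a_k=21  p_k/q_k = 21/1
…
k=4  a_k=4  p_k/q_k = 1294/61
…
k=6  a_k=1  p_k/q_k = 4179/197
k=7  a_k=4  p_k/q_k = 19601/924
(x₁, y₁) = (19601, 924);  19601² − 450·924² = 1 ✓
k=2:  x_2 = 19601·19601+450·924·924 = 768398401,  y_2 = 19601·924+924·19601 = 36222648
k=3:  x_3 = 19601·768398401+450·924·36222648 = 30122754096401,  y_3 = 19601·36222648+924·768398401 = 1420000245972
k=4:  x_4 = 19601·30122754096401+450·924·1420000245972 = 1180872205318713601,  y_4 = 19601·1420000245972+924·30122754096401 = 55666849606371696
k=5:  x_5 = 19601·1180872205318713601+450·924·55666849606371696 = 46292552162781456490001,  y_5 = 19601·55666849606371696+924·1180872205318713601 = 2182251836848982980620

19601 924
768398401 36222648
30122754096401 1420000245972
1180872205318713601 55666849606371696
46292552162781456490001 2182251836848982980620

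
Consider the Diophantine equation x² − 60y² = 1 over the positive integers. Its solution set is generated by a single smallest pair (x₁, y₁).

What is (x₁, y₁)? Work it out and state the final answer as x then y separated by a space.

[7; 1,2,1,14] for √60; ℓ=4 ⇒ convergent index 3
k=0  a_k=7  p_k/q_k = 7/1
k=1  a_k=1  p_k/q_k = 8/1
k=2  a_k=2  p_k/q_k = 23/3
k=3  a_k=1  p_k/q_k = 31/4
→ (31, 4).  Check: 31²=961, 60·4²=960, difference 1.

31 4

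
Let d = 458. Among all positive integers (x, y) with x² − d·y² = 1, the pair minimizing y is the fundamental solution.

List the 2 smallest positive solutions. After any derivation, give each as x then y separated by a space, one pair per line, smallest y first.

√458 → a₀=21, period (2,2,42); ℓ=3 odd so k=5
step 0: (21, 1)  from 21·(1,0) + (0,1)
step 1: (43, 2)  from 2·(21,1) + (1,0)
step 2: (107, 5)  from 2·(43,2) + (21,1)
step 3: (4537, 212)  from 42·(107,5) + (43,2)
step 4: (9181, 429)  from 2·(4537,212) + (107,5)
step 5: (22899, 1070)  from 2·(9181,429) + (4537,212)
→ (22899, 1070).  Check: 22899²=524364201, 458·1070²=524364200, difference 1.
(x_2, y_2) = (22899·22899 + 458·1070·1070, 22899·1070 + 1070·22899) = (1048728401, 49003860)

22899 1070
1048728401 49003860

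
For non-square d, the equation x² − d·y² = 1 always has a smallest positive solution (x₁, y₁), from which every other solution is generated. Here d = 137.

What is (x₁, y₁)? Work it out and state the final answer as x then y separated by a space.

6083073 519712

[11; 1,2,2,1,1,2,2,1,22] for √137; ℓ=9 ⇒ convergent index 17
i=0: a=11 ⇒ p=11, q=1
i=1: a=1 ⇒ p=12, q=1
i=2: a=2 ⇒ p=35, q=3
i=3: a=2 ⇒ p=82, q=7
i=4: a=1 ⇒ p=117, q=10
…
i=6: a=2 ⇒ p=515, q=44
…
i=8: a=1 ⇒ p=1744, q=149
…
i=10: a=1 ⇒ p=41341, q=3532
…
i=12: a=2 ⇒ p=285899, q=24426
…
i=14: a=1 ⇒ p=694077, q=59299
i=15: a=2 ⇒ p=1796332, q=153471
i=16: a=2 ⇒ p=4286741, q=366241
i=17: a=1 ⇒ p=6083073, q=519712
(x₁, y₁) = (6083073, 519712);  6083073² − 137·519712² = 1 ✓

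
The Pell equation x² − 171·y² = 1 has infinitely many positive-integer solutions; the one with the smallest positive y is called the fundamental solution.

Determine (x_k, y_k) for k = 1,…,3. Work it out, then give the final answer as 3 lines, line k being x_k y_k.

√171 → a₀=13, period (13,26); ℓ=2 even so k=1
i=0: a=13 ⇒ p=13, q=1
i=1: a=13 ⇒ p=170, q=13
fundamental: x₁=170, y₁=13  (since 28900 − 171·169 = 1)
(x_2, y_2) = (170·170 + 171·13·13, 170·13 + 13·170) = (57799, 4420)
(x_3, y_3) = (170·57799 + 171·13·4420, 170·4420 + 13·57799) = (19651490, 1502787)

170 13
57799 4420
19651490 1502787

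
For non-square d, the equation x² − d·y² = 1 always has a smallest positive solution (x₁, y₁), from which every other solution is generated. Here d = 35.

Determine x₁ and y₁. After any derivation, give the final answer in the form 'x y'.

√35 → a₀=5, period (1,10); ℓ=2 even so k=1
i=0: a=5 ⇒ p=5, q=1
i=1: a=1 ⇒ p=6, q=1
(x₁, y₁) = (6, 1);  6² − 35·1² = 1 ✓

6 1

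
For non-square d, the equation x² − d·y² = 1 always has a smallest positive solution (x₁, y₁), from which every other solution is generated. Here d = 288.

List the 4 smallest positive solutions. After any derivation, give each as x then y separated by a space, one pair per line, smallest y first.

[16; 1,32] for √288; ℓ=2 ⇒ convergent index 1
a_0=16:  p_0=16·1+0=16,  q_0=16·0+1=1
a_1=1:  p_1=1·16+1=17,  q_1=1·1+0=1
fundamental: x₁=17, y₁=1  (since 289 − 288·1 = 1)
k=2:  x_2 = 17·17+288·1·1 = 577,  y_2 = 17·1+1·17 = 34
k=3:  x_3 = 17·577+288·1·34 = 19601,  y_3 = 17·34+1·577 = 1155
k=4:  x_4 = 17·19601+288·1·1155 = 665857,  y_4 = 17·1155+1·19601 = 39236

17 1
577 34
19601 1155
665857 39236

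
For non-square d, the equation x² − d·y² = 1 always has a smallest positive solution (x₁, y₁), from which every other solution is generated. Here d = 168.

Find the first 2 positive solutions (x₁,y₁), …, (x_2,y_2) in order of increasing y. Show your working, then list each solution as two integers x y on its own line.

13 1
337 26

√168 = [12; 1,24, …], period ℓ=2 (even) → k=1
k=0  a_k=12  p_k/q_k = 12/1
k=1  a_k=1  p_k/q_k = 13/1
fundamental: x₁=13, y₁=1  (since 169 − 168·1 = 1)
n=2: (13,1)∘(13,1) = (13·13+168·1·1, 13·1+1·13) = (337,26)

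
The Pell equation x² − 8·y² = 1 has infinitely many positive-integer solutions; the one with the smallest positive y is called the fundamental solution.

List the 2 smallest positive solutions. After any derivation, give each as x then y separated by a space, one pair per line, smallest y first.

3 1
17 6

√8 = [2; 1,4, …], period ℓ=2 (even) → k=1
i=0: a=2 ⇒ p=2, q=1
i=1: a=1 ⇒ p=3, q=1
(x₁, y₁) = (3, 1);  3² − 8·1² = 1 ✓
(3+1√8)^2 = 17 + 6√8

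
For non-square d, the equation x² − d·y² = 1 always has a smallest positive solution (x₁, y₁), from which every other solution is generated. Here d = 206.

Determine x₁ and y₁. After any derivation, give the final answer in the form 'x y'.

59535 4148

√206 = [14; 2,1,5,14,5,1,2,28, …], period ℓ=8 (even) → k=7
i=0: a=14 ⇒ p=14, q=1
i=1: a=2 ⇒ p=29, q=2
…
i=3: a=5 ⇒ p=244, q=17
…
i=6: a=1 ⇒ p=20998, q=1463
i=7: a=2 ⇒ p=59535, q=4148
(x₁, y₁) = (59535, 4148);  59535² − 206·4148² = 1 ✓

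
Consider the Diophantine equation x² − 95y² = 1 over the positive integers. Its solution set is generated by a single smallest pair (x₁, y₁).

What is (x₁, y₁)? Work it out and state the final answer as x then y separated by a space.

39 4

√95 → a₀=9, period (1,2,1,18); ℓ=4 even so k=3
k=0  a_k=9  p_k/q_k = 9/1
…
k=2  a_k=2  p_k/q_k = 29/3
k=3  a_k=1  p_k/q_k = 39/4
(x₁, y₁) = (39, 4);  39² − 95·4² = 1 ✓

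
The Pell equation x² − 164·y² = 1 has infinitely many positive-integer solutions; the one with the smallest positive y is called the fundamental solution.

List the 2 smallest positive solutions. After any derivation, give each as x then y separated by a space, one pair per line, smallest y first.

√164 → a₀=12, period (1,4,6,4,1,24); ℓ=6 even so k=5
a_0=12:  p_0=12·1+0=12,  q_0=12·0+1=1
a_1=1:  p_1=1·12+1=13,  q_1=1·1+0=1
a_2=4:  p_2=4·13+12=64,  q_2=4·1+1=5
a_3=6:  p_3=6·64+13=397,  q_3=6·5+1=31
a_4=4:  p_4=4·397+64=1652,  q_4=4·31+5=129
a_5=1:  p_5=1·1652+397=2049,  q_5=1·129+31=160
(x₁, y₁) = (2049, 160);  2049² − 164·160² = 1 ✓
k=2:  x_2 = 2049·2049+164·160·160 = 8396801,  y_2 = 2049·160+160·2049 = 655680

2049 160
8396801 655680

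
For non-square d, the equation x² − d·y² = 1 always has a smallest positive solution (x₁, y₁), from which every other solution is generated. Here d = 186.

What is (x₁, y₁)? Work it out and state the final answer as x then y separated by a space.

[13; 1,1,1,3,4,3,1,1,1,26] for √186; ℓ=10 ⇒ convergent index 9
step 0: (13, 1)  from 13·(1,0) + (0,1)
…
step 4: (150, 11)  from 3·(41,3) + (27,2)
step 5: (641, 47)  from 4·(150,11) + (41,3)
step 6: (2073, 152)  from 3·(641,47) + (150,11)
…
step 8: (4787, 351)  from 1·(2714,199) + (2073,152)
step 9: (7501, 550)  from 1·(4787,351) + (2714,199)
(x₁, y₁) = (7501, 550);  7501² − 186·550² = 1 ✓

7501 550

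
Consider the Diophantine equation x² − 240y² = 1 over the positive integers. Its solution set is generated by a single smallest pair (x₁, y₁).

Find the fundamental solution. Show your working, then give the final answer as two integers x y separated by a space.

√240 = [15; 2,30, …], period ℓ=2 (even) → k=1
a_0=15:  p_0=15·1+0=15,  q_0=15·0+1=1
a_1=2:  p_1=2·15+1=31,  q_1=2·1+0=2
fundamental: x₁=31, y₁=2  (since 961 − 240·4 = 1)

31 2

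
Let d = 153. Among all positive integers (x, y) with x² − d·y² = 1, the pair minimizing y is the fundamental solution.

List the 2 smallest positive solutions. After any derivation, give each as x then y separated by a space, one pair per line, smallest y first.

d=153: √d = [12; 2,1,2,2,2,1,2,24] (ℓ=8, even), read p_7/q_7
a_0=12:  p_0=12·1+0=12,  q_0=12·0+1=1
a_1=2:  p_1=2·12+1=25,  q_1=2·1+0=2
…
a_6=1:  p_6=1·569+235=804,  q_6=1·46+19=65
a_7=2:  p_7=2·804+569=2177,  q_7=2·65+46=176
→ (2177, 176).  Check: 2177²=4739329, 153·176²=4739328, difference 1.
(x_2, y_2) = (2177·2177 + 153·176·176, 2177·176 + 176·2177) = (9478657, 766304)

2177 176
9478657 766304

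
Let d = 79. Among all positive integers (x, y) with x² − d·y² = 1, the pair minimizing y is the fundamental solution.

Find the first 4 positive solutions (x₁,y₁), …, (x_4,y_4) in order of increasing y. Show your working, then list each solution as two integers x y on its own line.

d=79: √d = [8; 1,7,1,16] (ℓ=4, even), read p_3/q_3
step 0: (8, 1)  from 8·(1,0) + (0,1)
…
step 2: (71, 8)  from 7·(9,1) + (8,1)
step 3: (80, 9)  from 1·(71,8) + (9,1)
(x₁, y₁) = (80, 9);  80² − 79·9² = 1 ✓
k=2:  x_2 = 80·80+79·9·9 = 12799,  y_2 = 80·9+9·80 = 1440
k=3:  x_3 = 80·12799+79·9·1440 = 2047760,  y_3 = 80·1440+9·12799 = 230391
k=4:  x_4 = 80·2047760+79·9·230391 = 327628801,  y_4 = 80·230391+9·2047760 = 36861120

80 9
12799 1440
2047760 230391
327628801 36861120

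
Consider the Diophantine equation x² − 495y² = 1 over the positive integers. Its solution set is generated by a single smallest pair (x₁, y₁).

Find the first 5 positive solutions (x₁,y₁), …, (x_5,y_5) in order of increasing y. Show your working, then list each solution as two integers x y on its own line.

89 4
15841 712
2819609 126732
501874561 22557584
89330852249 4015123220

d=495: √d = [22; 4,44] (ℓ=2, even), read p_1/q_1
i=0: a=22 ⇒ p=22, q=1
i=1: a=4 ⇒ p=89, q=4
(x₁, y₁) = (89, 4);  89² − 495·4² = 1 ✓
k=2:  x_2 = 89·89+495·4·4 = 15841,  y_2 = 89·4+4·89 = 712
k=3:  x_3 = 89·15841+495·4·712 = 2819609,  y_3 = 89·712+4·15841 = 126732
k=4:  x_4 = 89·2819609+495·4·126732 = 501874561,  y_4 = 89·126732+4·2819609 = 22557584
k=5:  x_5 = 89·501874561+495·4·22557584 = 89330852249,  y_5 = 89·22557584+4·501874561 = 4015123220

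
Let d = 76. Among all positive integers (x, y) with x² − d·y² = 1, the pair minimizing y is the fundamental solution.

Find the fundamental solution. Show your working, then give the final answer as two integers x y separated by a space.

57799 6630

[8; 1,2,1,1,5,4,5,1,1,2,1,16] for √76; ℓ=12 ⇒ convergent index 11
a_0=8:  p_0=8·1+0=8,  q_0=8·0+1=1
a_1=1:  p_1=1·8+1=9,  q_1=1·1+0=1
a_2=2:  p_2=2·9+8=26,  q_2=2·1+1=3
a_3=1:  p_3=1·26+9=35,  q_3=1·3+1=4
a_4=1:  p_4=1·35+26=61,  q_4=1·4+3=7
a_5=5:  p_5=5·61+35=340,  q_5=5·7+4=39
…
a_7=5:  p_7=5·1421+340=7445,  q_7=5·163+39=854
…
a_9=1:  p_9=1·8866+7445=16311,  q_9=1·1017+854=1871
a_10=2:  p_10=2·16311+8866=41488,  q_10=2·1871+1017=4759
a_11=1:  p_11=1·41488+16311=57799,  q_11=1·4759+1871=6630
→ (57799, 6630).  Check: 57799²=3340724401, 76·6630²=3340724400, difference 1.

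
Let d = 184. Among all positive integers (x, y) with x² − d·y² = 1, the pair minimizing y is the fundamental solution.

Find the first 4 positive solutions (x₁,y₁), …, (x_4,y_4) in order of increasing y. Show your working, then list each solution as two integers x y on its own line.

[13; 1,1,3,2,1,2,1,2,3,1,1,26] for √184; ℓ=12 ⇒ convergent index 11
a_0=13:  p_0=13·1+0=13,  q_0=13·0+1=1
a_1=1:  p_1=1·13+1=14,  q_1=1·1+0=1
…
a_6=2:  p_6=2·312+217=841,  q_6=2·23+16=62
a_7=1:  p_7=1·841+312=1153,  q_7=1·62+23=85
a_8=2:  p_8=2·1153+841=3147,  q_8=2·85+62=232
a_9=3:  p_9=3·3147+1153=10594,  q_9=3·232+85=781
a_10=1:  p_10=1·10594+3147=13741,  q_10=1·781+232=1013
a_11=1:  p_11=1·13741+10594=24335,  q_11=1·1013+781=1794
→ (24335, 1794).  Check: 24335²=592192225, 184·1794²=592192224, difference 1.
n=2: (24335,1794)∘(24335,1794) = (24335·24335+184·1794·1794, 24335·1794+1794·24335) = (1184384449,87313980)
n=3: (1184384449,87313980)∘(24335,1794) = (24335·1184384449+184·1794·87313980, 24335·87313980+1794·1184384449) = (57643991108495,4249571404806)
n=4: (57643991108495,4249571404806)∘(24335,1794) = (24335·57643991108495+184·1794·4249571404806, 24335·4249571404806+1794·57643991108495) = (2805533046066067201,206826640184594040)

24335 1794
1184384449 87313980
57643991108495 4249571404806
2805533046066067201 206826640184594040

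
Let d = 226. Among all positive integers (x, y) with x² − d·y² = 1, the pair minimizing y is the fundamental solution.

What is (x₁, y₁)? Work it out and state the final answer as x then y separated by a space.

451 30

√226 = [15; 30, …], period ℓ=1 (odd) → k=1
a_0=15:  p_0=15·1+0=15,  q_0=15·0+1=1
a_1=30:  p_1=30·15+1=451,  q_1=30·1+0=30
→ (451, 30).  Check: 451²=203401, 226·30²=203400, difference 1.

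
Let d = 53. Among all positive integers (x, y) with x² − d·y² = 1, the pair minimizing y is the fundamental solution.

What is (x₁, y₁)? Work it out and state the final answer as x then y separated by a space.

√53 → a₀=7, period (3,1,1,3,14); ℓ=5 odd so k=9
k=0  a_k=7  p_k/q_k = 7/1
k=1  a_k=3  p_k/q_k = 22/3
…
k=3  a_k=1  p_k/q_k = 51/7
k=4  a_k=3  p_k/q_k = 182/25
k=5  a_k=14  p_k/q_k = 2599/357
k=6  a_k=3  p_k/q_k = 7979/1096
k=7  a_k=1  p_k/q_k = 10578/1453
k=8  a_k=1  p_k/q_k = 18557/2549
k=9  a_k=3  p_k/q_k = 66249/9100
→ (66249, 9100).  Check: 66249²=4388930001, 53·9100²=4388930000, difference 1.

66249 9100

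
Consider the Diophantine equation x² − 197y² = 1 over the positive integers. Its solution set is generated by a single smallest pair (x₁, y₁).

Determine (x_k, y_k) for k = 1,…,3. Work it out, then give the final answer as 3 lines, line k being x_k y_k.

393 28
308897 22008
242792649 17298260

√197 = [14; 28, …], period ℓ=1 (odd) → k=1
k=0  a_k=14  p_k/q_k = 14/1
k=1  a_k=28  p_k/q_k = 393/28
(x₁, y₁) = (393, 28);  393² − 197·28² = 1 ✓
(x_2, y_2) = (393·393 + 197·28·28, 393·28 + 28·393) = (308897, 22008)
(x_3, y_3) = (393·308897 + 197·28·22008, 393·22008 + 28·308897) = (242792649, 17298260)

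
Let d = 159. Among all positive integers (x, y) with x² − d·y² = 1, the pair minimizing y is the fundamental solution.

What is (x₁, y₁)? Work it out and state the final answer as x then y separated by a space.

1324 105

√159 → a₀=12, period (1,1,1,1,3,1,1,1,1,24); ℓ=10 even so k=9
a_0=12:  p_0=12·1+0=12,  q_0=12·0+1=1
…
a_8=1:  p_8=1·517+290=807,  q_8=1·41+23=64
a_9=1:  p_9=1·807+517=1324,  q_9=1·64+41=105
→ (1324, 105).  Check: 1324²=1752976, 159·105²=1752975, difference 1.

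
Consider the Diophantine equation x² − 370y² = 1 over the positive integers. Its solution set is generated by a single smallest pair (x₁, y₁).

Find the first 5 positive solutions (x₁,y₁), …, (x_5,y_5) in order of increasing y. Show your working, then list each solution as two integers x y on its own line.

[19; 4,4,38] for √370; ℓ=3 ⇒ convergent index 5
step 0: (19, 1)  from 19·(1,0) + (0,1)
step 1: (77, 4)  from 4·(19,1) + (1,0)
step 2: (327, 17)  from 4·(77,4) + (19,1)
step 3: (12503, 650)  from 38·(327,17) + (77,4)
step 4: (50339, 2617)  from 4·(12503,650) + (327,17)
step 5: (213859, 11118)  from 4·(50339,2617) + (12503,650)
→ (213859, 11118).  Check: 213859²=45735671881, 370·11118²=45735671880, difference 1.
(x_2, y_2) = (213859·213859 + 370·11118·11118, 213859·11118 + 11118·213859) = (91471343761, 4755368724)
(x_3, y_3) = (213859·91471343761 + 370·11118·4755368724, 213859·4755368724 + 11118·91471343761) = (39123940210553539, 2033956799880714)
(x_4, y_4) = (213859·39123940210553539 + 370·11118·2033956799880714, 213859·2033956799880714 + 11118·39123940210553539) = (16734013458886067250241, 869959934526623861928)
(x_5, y_5) = (213859·16734013458886067250241 + 370·11118·869959934526623861928, 213859·869959934526623861928 + 11118·16734013458886067250241) = (7157438768568706971928026499, 372097523273824548176239590)

213859 11118
91471343761 4755368724
39123940210553539 2033956799880714
16734013458886067250241 869959934526623861928
7157438768568706971928026499 372097523273824548176239590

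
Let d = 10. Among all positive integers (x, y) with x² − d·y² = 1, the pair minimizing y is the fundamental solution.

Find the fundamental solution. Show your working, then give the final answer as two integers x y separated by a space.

19 6

[3; 6] for √10; ℓ=1 ⇒ convergent index 1
step 0: (3, 1)  from 3·(1,0) + (0,1)
step 1: (19, 6)  from 6·(3,1) + (1,0)
fundamental: x₁=19, y₁=6  (since 361 − 10·36 = 1)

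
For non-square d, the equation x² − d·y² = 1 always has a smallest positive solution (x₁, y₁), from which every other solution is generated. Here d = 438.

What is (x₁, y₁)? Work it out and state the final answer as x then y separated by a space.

293 14

√438 → a₀=20, period (1,12,1,40); ℓ=4 even so k=3
step 0: (20, 1)  from 20·(1,0) + (0,1)
step 1: (21, 1)  from 1·(20,1) + (1,0)
step 2: (272, 13)  from 12·(21,1) + (20,1)
step 3: (293, 14)  from 1·(272,13) + (21,1)
(x₁, y₁) = (293, 14);  293² − 438·14² = 1 ✓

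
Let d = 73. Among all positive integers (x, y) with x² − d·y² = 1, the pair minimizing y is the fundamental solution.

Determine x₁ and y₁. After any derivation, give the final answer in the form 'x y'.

2281249 267000

√73 = [8; 1,1,5,5,1,1,16, …], period ℓ=7 (odd) → k=13
a_0=8:  p_0=8·1+0=8,  q_0=8·0+1=1
a_1=1:  p_1=1·8+1=9,  q_1=1·1+0=1
a_2=1:  p_2=1·9+8=17,  q_2=1·1+1=2
a_3=5:  p_3=5·17+9=94,  q_3=5·2+1=11
…
a_5=1:  p_5=1·487+94=581,  q_5=1·57+11=68
a_6=1:  p_6=1·581+487=1068,  q_6=1·68+57=125
…
a_10=5:  p_10=5·36406+18737=200767,  q_10=5·4261+2193=23498
…
a_12=1:  p_12=1·1040241+200767=1241008,  q_12=1·121751+23498=145249
a_13=1:  p_13=1·1241008+1040241=2281249,  q_13=1·145249+121751=267000
fundamental: x₁=2281249, y₁=267000  (since 5204097000001 − 73·71289000000 = 1)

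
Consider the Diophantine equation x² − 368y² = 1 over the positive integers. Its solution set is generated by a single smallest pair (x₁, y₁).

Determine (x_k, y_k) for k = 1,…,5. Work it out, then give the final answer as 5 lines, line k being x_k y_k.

[19; 5,2,5,38] for √368; ℓ=4 ⇒ convergent index 3
a_0=19:  p_0=19·1+0=19,  q_0=19·0+1=1
…
a_2=2:  p_2=2·96+19=211,  q_2=2·5+1=11
a_3=5:  p_3=5·211+96=1151,  q_3=5·11+5=60
(x₁, y₁) = (1151, 60);  1151² − 368·60² = 1 ✓
(1151+60√368)^2 = 2649601 + 138120√368
(1151+60√368)^3 = 6099380351 + 317952180√368
(1151+60√368)^4 = 14040770918401 + 731925780240√368
(1151+60√368)^5 = 32321848554778751 + 1684892828160300√368

1151 60
2649601 138120
6099380351 317952180
14040770918401 731925780240
32321848554778751 1684892828160300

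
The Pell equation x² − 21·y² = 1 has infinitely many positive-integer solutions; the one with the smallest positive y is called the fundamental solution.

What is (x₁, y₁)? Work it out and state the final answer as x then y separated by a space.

55 12

[4; 1,1,2,1,1,8] for √21; ℓ=6 ⇒ convergent index 5
a_0=4:  p_0=4·1+0=4,  q_0=4·0+1=1
a_1=1:  p_1=1·4+1=5,  q_1=1·1+0=1
a_2=1:  p_2=1·5+4=9,  q_2=1·1+1=2
a_3=2:  p_3=2·9+5=23,  q_3=2·2+1=5
a_4=1:  p_4=1·23+9=32,  q_4=1·5+2=7
a_5=1:  p_5=1·32+23=55,  q_5=1·7+5=12
fundamental: x₁=55, y₁=12  (since 3025 − 21·144 = 1)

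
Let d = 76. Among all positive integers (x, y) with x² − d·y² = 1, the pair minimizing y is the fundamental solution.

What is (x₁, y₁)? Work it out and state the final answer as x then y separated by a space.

57799 6630

[8; 1,2,1,1,5,4,5,1,1,2,1,16] for √76; ℓ=12 ⇒ convergent index 11
k=0  a_k=8  p_k/q_k = 8/1
k=1  a_k=1  p_k/q_k = 9/1
…
k=3  a_k=1  p_k/q_k = 35/4
k=4  a_k=1  p_k/q_k = 61/7
…
k=7  a_k=5  p_k/q_k = 7445/854
…
k=9  a_k=1  p_k/q_k = 16311/1871
k=10  a_k=2  p_k/q_k = 41488/4759
k=11  a_k=1  p_k/q_k = 57799/6630
fundamental: x₁=57799, y₁=6630  (since 3340724401 − 76·43956900 = 1)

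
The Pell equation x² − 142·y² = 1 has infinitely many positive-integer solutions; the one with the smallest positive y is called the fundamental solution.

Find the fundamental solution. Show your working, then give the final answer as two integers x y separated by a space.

[11; 1,10,1,22] for √142; ℓ=4 ⇒ convergent index 3
a_0=11:  p_0=11·1+0=11,  q_0=11·0+1=1
a_1=1:  p_1=1·11+1=12,  q_1=1·1+0=1
a_2=10:  p_2=10·12+11=131,  q_2=10·1+1=11
a_3=1:  p_3=1·131+12=143,  q_3=1·11+1=12
fundamental: x₁=143, y₁=12  (since 20449 − 142·144 = 1)

143 12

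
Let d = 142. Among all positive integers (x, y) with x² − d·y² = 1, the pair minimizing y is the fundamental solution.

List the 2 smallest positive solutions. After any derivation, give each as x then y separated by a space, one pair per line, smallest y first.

143 12
40897 3432

√142 → a₀=11, period (1,10,1,22); ℓ=4 even so k=3
step 0: (11, 1)  from 11·(1,0) + (0,1)
step 1: (12, 1)  from 1·(11,1) + (1,0)
step 2: (131, 11)  from 10·(12,1) + (11,1)
step 3: (143, 12)  from 1·(131,11) + (12,1)
(x₁, y₁) = (143, 12);  143² − 142·12² = 1 ✓
n=2: (143,12)∘(143,12) = (143·143+142·12·12, 143·12+12·143) = (40897,3432)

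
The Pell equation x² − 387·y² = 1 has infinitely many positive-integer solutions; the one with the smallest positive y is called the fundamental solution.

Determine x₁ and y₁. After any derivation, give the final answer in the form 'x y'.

√387 = [19; 1,2,19,2,1,38, …], period ℓ=6 (even) → k=5
a_0=19:  p_0=19·1+0=19,  q_0=19·0+1=1
a_1=1:  p_1=1·19+1=20,  q_1=1·1+0=1
…
a_4=2:  p_4=2·1141+59=2341,  q_4=2·58+3=119
a_5=1:  p_5=1·2341+1141=3482,  q_5=1·119+58=177
→ (3482, 177).  Check: 3482²=12124324, 387·177²=12124323, difference 1.

3482 177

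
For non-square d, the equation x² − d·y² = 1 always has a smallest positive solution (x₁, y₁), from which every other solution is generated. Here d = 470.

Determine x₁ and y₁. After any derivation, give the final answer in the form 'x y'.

1691 78

d=470: √d = [21; 1,2,8,2,1,42] (ℓ=6, even), read p_5/q_5
i=0: a=21 ⇒ p=21, q=1
…
i=2: a=2 ⇒ p=65, q=3
i=3: a=8 ⇒ p=542, q=25
i=4: a=2 ⇒ p=1149, q=53
i=5: a=1 ⇒ p=1691, q=78
→ (1691, 78).  Check: 1691²=2859481, 470·78²=2859480, difference 1.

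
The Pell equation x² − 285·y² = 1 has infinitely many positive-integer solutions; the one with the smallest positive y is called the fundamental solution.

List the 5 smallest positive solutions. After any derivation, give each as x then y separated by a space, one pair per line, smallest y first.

√285 = [16; 1,7,2,7,1,32, …], period ℓ=6 (even) → k=5
i=0: a=16 ⇒ p=16, q=1
i=1: a=1 ⇒ p=17, q=1
i=2: a=7 ⇒ p=135, q=8
…
i=4: a=7 ⇒ p=2144, q=127
i=5: a=1 ⇒ p=2431, q=144
→ (2431, 144).  Check: 2431²=5909761, 285·144²=5909760, difference 1.
(2431+144√285)^2 = 11819521 + 700128√285
(2431+144√285)^3 = 57466508671 + 3404022192√285
(2431+144√285)^4 = 279402153338881 + 16550355197376√285
(2431+144√285)^5 = 1358453212067130751 + 80467823565619920√285

2431 144
11819521 700128
57466508671 3404022192
279402153338881 16550355197376
1358453212067130751 80467823565619920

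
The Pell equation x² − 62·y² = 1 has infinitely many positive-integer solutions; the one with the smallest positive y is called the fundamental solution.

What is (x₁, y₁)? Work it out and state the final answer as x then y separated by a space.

63 8

√62 = [7; 1,6,1,14, …], period ℓ=4 (even) → k=3
step 0: (7, 1)  from 7·(1,0) + (0,1)
step 1: (8, 1)  from 1·(7,1) + (1,0)
step 2: (55, 7)  from 6·(8,1) + (7,1)
step 3: (63, 8)  from 1·(55,7) + (8,1)
fundamental: x₁=63, y₁=8  (since 3969 − 62·64 = 1)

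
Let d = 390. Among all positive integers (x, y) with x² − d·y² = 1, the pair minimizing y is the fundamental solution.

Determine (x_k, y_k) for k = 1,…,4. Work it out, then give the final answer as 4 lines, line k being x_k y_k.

d=390: √d = [19; 1,2,1,38] (ℓ=4, even), read p_3/q_3
k=0  a_k=19  p_k/q_k = 19/1
…
k=2  a_k=2  p_k/q_k = 59/3
k=3  a_k=1  p_k/q_k = 79/4
(x₁, y₁) = (79, 4);  79² − 390·4² = 1 ✓
(79+4√390)^2 = 12481 + 632√390
(79+4√390)^3 = 1971919 + 99852√390
(79+4√390)^4 = 311550721 + 15775984√390

79 4
12481 632
1971919 99852
311550721 15775984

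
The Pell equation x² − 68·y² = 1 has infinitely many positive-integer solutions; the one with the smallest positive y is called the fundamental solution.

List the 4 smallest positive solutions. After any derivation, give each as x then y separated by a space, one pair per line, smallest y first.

33 4
2177 264
143649 17420
9478657 1149456

[8; 4,16] for √68; ℓ=2 ⇒ convergent index 1
i=0: a=8 ⇒ p=8, q=1
i=1: a=4 ⇒ p=33, q=4
→ (33, 4).  Check: 33²=1089, 68·4²=1088, difference 1.
n=2: (33,4)∘(33,4) = (33·33+68·4·4, 33·4+4·33) = (2177,264)
n=3: (2177,264)∘(33,4) = (33·2177+68·4·264, 33·264+4·2177) = (143649,17420)
n=4: (143649,17420)∘(33,4) = (33·143649+68·4·17420, 33·17420+4·143649) = (9478657,1149456)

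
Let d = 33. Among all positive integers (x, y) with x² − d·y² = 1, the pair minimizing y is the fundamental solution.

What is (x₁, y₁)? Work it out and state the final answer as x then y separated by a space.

23 4

d=33: √d = [5; 1,2,1,10] (ℓ=4, even), read p_3/q_3
step 0: (5, 1)  from 5·(1,0) + (0,1)
step 1: (6, 1)  from 1·(5,1) + (1,0)
step 2: (17, 3)  from 2·(6,1) + (5,1)
step 3: (23, 4)  from 1·(17,3) + (6,1)
fundamental: x₁=23, y₁=4  (since 529 − 33·16 = 1)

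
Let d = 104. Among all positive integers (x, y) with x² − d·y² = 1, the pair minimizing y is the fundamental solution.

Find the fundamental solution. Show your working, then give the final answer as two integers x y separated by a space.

51 5

d=104: √d = [10; 5,20] (ℓ=2, even), read p_1/q_1
i=0: a=10 ⇒ p=10, q=1
i=1: a=5 ⇒ p=51, q=5
fundamental: x₁=51, y₁=5  (since 2601 − 104·25 = 1)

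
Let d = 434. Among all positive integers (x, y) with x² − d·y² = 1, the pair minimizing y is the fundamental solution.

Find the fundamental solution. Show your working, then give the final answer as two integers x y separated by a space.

125 6

√434 → a₀=20, period (1,4,1,40); ℓ=4 even so k=3
a_0=20:  p_0=20·1+0=20,  q_0=20·0+1=1
a_1=1:  p_1=1·20+1=21,  q_1=1·1+0=1
a_2=4:  p_2=4·21+20=104,  q_2=4·1+1=5
a_3=1:  p_3=1·104+21=125,  q_3=1·5+1=6
(x₁, y₁) = (125, 6);  125² − 434·6² = 1 ✓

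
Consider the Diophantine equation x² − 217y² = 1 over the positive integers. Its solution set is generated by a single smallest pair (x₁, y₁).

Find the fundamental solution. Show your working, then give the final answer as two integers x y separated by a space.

d=217: √d = [14; 1,2,1,2,1,…,2,1,28] (ℓ=16, even), read p_15/q_15
a_0=14:  p_0=14·1+0=14,  q_0=14·0+1=1
a_1=1:  p_1=1·14+1=15,  q_1=1·1+0=1
a_2=2:  p_2=2·15+14=44,  q_2=2·1+1=3
a_3=1:  p_3=1·44+15=59,  q_3=1·3+1=4
…
a_5=1:  p_5=1·162+59=221,  q_5=1·11+4=15
…
a_7=9:  p_7=9·383+221=3668,  q_7=9·26+15=249
a_8=4:  p_8=4·3668+383=15055,  q_8=4·249+26=1022
a_9=9:  p_9=9·15055+3668=139163,  q_9=9·1022+249=9447
…
a_12=2:  p_12=2·293381+154218=740980,  q_12=2·19916+10469=50301
…
a_14=2:  p_14=2·1034361+740980=2809702,  q_14=2·70217+50301=190735
a_15=1:  p_15=1·2809702+1034361=3844063,  q_15=1·190735+70217=260952
→ (3844063, 260952).  Check: 3844063²=14776820347969, 217·260952²=14776820347968, difference 1.

3844063 260952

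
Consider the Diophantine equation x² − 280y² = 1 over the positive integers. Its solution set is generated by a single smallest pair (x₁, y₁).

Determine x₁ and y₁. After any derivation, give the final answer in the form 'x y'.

251 15

d=280: √d = [16; 1,2,1,2,1,32] (ℓ=6, even), read p_5/q_5
a_0=16:  p_0=16·1+0=16,  q_0=16·0+1=1
a_1=1:  p_1=1·16+1=17,  q_1=1·1+0=1
…
a_4=2:  p_4=2·67+50=184,  q_4=2·4+3=11
a_5=1:  p_5=1·184+67=251,  q_5=1·11+4=15
→ (251, 15).  Check: 251²=63001, 280·15²=63000, difference 1.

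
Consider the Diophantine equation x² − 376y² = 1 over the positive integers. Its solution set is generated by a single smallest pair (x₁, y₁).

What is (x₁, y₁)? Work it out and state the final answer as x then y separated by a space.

2143295 110532

√376 → a₀=19, period (2,1,1,3,1,…,1,2,38); ℓ=16 even so k=15
i=0: a=19 ⇒ p=19, q=1
…
i=2: a=1 ⇒ p=58, q=3
i=3: a=1 ⇒ p=97, q=5
…
i=5: a=1 ⇒ p=446, q=23
…
i=7: a=2 ⇒ p=2928, q=151
i=8: a=4 ⇒ p=12953, q=668
…
i=12: a=3 ⇒ p=368986, q=19029
i=13: a=1 ⇒ p=468441, q=24158
i=14: a=1 ⇒ p=837427, q=43187
i=15: a=2 ⇒ p=2143295, q=110532
(x₁, y₁) = (2143295, 110532);  2143295² − 376·110532² = 1 ✓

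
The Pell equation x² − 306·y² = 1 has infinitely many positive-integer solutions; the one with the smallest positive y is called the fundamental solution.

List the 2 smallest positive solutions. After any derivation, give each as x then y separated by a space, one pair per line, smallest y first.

√306 → a₀=17, period (2,34); ℓ=2 even so k=1
k=0  a_k=17  p_k/q_k = 17/1
k=1  a_k=2  p_k/q_k = 35/2
fundamental: x₁=35, y₁=2  (since 1225 − 306·4 = 1)
k=2:  x_2 = 35·35+306·2·2 = 2449,  y_2 = 35·2+2·35 = 140

35 2
2449 140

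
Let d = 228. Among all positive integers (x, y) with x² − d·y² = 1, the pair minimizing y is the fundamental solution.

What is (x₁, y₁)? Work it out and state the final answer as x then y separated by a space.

d=228: √d = [15; 10,30] (ℓ=2, even), read p_1/q_1
k=0  a_k=15  p_k/q_k = 15/1
k=1  a_k=10  p_k/q_k = 151/10
→ (151, 10).  Check: 151²=22801, 228·10²=22800, difference 1.

151 10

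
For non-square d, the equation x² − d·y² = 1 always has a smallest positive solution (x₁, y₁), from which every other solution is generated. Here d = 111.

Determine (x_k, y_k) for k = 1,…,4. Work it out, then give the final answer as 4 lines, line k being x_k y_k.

√111 = [10; 1,1,6,1,1,20, …], period ℓ=6 (even) → k=5
a_0=10:  p_0=10·1+0=10,  q_0=10·0+1=1
a_1=1:  p_1=1·10+1=11,  q_1=1·1+0=1
…
a_4=1:  p_4=1·137+21=158,  q_4=1·13+2=15
a_5=1:  p_5=1·158+137=295,  q_5=1·15+13=28
(x₁, y₁) = (295, 28);  295² − 111·28² = 1 ✓
k=2:  x_2 = 295·295+111·28·28 = 174049,  y_2 = 295·28+28·295 = 16520
k=3:  x_3 = 295·174049+111·28·16520 = 102688615,  y_3 = 295·16520+28·174049 = 9746772
k=4:  x_4 = 295·102688615+111·28·9746772 = 60586108801,  y_4 = 295·9746772+28·102688615 = 5750578960

295 28
174049 16520
102688615 9746772
60586108801 5750578960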